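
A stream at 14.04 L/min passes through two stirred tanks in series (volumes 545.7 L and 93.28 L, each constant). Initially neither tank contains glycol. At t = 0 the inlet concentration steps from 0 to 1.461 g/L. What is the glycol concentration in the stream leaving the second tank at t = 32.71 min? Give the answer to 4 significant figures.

0.7036 g/L

Time constants: τᵢ = Vᵢ/Q for each well-mixed tank.
τ₁ = 545.7/14.04 = 38.8675 min; τ₂ = 93.28/14.04 = 6.64387 min.
Solving the cascade with C₁(0)=C₂(0)=0 gives C₂(t) = C_in[1 − (τ₁ e^(−t/τ₁) − τ₂ e^(−t/τ₂))/(τ₁ − τ₂)].
At t = 32.71: e^(−t/τ₁) = 0.431030, e^(−t/τ₂) = 0.00727485.
C₂ = 1.461·[1 − (38.8675·0.431030 − 6.64387·0.00727485)/(32.2236)] = 1.461·0.481600 = 0.703617 g/L.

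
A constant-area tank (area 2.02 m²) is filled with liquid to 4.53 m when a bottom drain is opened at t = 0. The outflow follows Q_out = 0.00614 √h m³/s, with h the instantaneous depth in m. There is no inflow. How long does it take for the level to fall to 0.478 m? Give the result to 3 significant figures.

Mass balance (ρ constant): A dh/dt = −0.00614 √h.
This is separable: 2 d(√h)/dt = −0.00614/A, so √h = √h₀ − (0.00614/(2A)) t.
t = 2A(√h₀ − √h)/0.00614 = 2·2.02·(√4.53 − √0.478)/0.00614
  = 4.0400 × (2.1284 − 0.69138) / 0.00614 = 945.52 s.

946 s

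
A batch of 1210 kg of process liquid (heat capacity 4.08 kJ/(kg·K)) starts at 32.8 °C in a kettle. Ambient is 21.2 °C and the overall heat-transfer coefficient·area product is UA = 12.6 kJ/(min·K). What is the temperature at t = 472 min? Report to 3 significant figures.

24.7 °C

M c_p dT/dt = −UA(T − T_amb).
dT/dt = (T_ss − T)/τ with T_ss = T_amb = 21.200 °C, τ = M c_p/UA = 1210·4.08/12.6 = 391.81 min.
T approaches T_ss exponentially: T(t) = T_ss + (T₀ − T_ss) e^(−t/τ).
T(472) = 21.200 + (11.600)·0.29979 = 24.678 °C.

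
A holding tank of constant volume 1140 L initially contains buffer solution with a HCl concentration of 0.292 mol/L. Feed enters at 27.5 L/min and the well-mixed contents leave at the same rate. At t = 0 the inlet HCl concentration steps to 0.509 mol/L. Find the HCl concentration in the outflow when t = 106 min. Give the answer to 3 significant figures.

Accumulation = in − out for the solute gives V dC/dt = Q(C_in − C).
Rewrite as dC/dt + C/τ = C_in/τ, τ = V/Q = 41.455 min.
Integrating: C(t) = C_in + (C₀ − C_in) e^(−t/τ).
C(106) = 0.509 + (0.292 − 0.509)·e^(−106/41.455) = 0.509 + (-0.21700)·0.077536 = 0.49217 mol/L.

0.492 mol/L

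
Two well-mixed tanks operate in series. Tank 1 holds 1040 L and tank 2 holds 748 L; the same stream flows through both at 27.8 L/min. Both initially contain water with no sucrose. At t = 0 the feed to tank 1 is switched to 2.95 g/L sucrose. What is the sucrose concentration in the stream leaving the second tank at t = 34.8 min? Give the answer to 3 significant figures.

Time constants: τᵢ = Vᵢ/Q for each well-mixed tank.
τ₁ = 1040/27.8 = 37.410 min; τ₂ = 748/27.8 = 26.906 min.
Solving the cascade with C₁(0)=C₂(0)=0 gives C₂(t) = C_in[1 − (τ₁ e^(−t/τ₁) − τ₂ e^(−t/τ₂))/(τ₁ − τ₂)].
At t = 34.8: e^(−t/τ₁) = 0.39446, e^(−t/τ₂) = 0.27434.
C₂ = 2.95·[1 − (37.410·0.39446 − 26.906·0.27434)/(10.504)] = 2.95·0.29784 = 0.87862 g/L.

0.879 g/L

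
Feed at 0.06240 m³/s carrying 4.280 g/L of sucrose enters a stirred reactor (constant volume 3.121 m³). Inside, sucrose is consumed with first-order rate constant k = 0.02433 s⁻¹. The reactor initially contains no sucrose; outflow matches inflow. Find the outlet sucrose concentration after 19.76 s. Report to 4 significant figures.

1.126 g/L

Species balance: V dC/dt = Q C_in − Q C − k V C.
dC/dt = (Q/V) C_in − (Q/V + k) C; effective rate a = Q/V + k = 0.0199936 + 0.02433 = 0.0443236 s⁻¹.
C_ss = Q C_in/(Q + kV) = 1.93063 g/L; C(t) = C_ss + (C₀ − C_ss) e^(−a t).
C(19.76) = 1.93063 + (-1.93063)·e^(−0.0443236·19.76) = 1.93063 + (-1.93063)·0.416514 = 1.12650 g/L.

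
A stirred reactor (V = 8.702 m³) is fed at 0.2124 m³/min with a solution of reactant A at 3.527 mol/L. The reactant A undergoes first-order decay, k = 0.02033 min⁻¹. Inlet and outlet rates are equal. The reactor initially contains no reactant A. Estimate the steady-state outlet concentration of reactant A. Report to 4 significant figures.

Accumulation = in − out − consumed: V dC/dt = Q C_in − Q C − k V C.
Steady state (dC/dt = 0): C_ss = Q C_in/(Q + kV) = C_in/(1 + kV/Q).
C_ss = 0.2124·3.527/(0.2124 + 0.02033·8.702) = 0.749135/0.389312 = 1.92425 mol/L.

1.924 mol/L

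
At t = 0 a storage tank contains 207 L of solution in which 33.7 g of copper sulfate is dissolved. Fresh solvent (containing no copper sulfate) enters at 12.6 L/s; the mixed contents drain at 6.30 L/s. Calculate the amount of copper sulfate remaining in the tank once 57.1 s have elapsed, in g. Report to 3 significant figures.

Let m(t) be the amount of copper sulfate. Volume: V(t) = V₀ + (Q_in − Q_out) t = 207 + 6.3000 t; V(57.1) = 566.73 L.
Solute balance: dm/dt = 0 − Q_out C = −Q_out m/V(t).
Separate: dm/m = −Q_out dt/V(t) ⇒ ln(m/m₀) = −(Q_out/(Q_in−Q_out)) ln(V/V₀).
m = m₀ (V₀/V)^(Q_out/(Q_in−Q_out)) = 33.7 × (207/566.73)^(1.0000) = 12.309 g.

12.3 g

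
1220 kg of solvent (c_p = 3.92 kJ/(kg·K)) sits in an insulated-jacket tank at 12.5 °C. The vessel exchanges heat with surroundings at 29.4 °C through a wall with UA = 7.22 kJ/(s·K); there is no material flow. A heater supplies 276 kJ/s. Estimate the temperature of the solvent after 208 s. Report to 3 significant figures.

27.4 °C

Lumped-capacitance energy balance: M c_p dT/dt = UA(T_amb − T) + Q̇.
dT/dt = (T_ss − T)/τ with T_ss = T_amb + Q̇/UA = 29.4 + 276/7.22 = 67.627 °C, τ = M c_p/UA = 1220·3.92/7.22 = 662.38 s.
Integrating: T(t) = T_ss + (T₀ − T_ss) e^(−t/τ).
T(208) = 67.627 + (-55.127)·0.73051 = 27.356 °C.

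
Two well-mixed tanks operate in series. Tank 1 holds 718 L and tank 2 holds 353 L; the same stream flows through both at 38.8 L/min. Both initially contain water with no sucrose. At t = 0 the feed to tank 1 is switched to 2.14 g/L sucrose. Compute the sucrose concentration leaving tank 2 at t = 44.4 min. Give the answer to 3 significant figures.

1.77 g/L

Species balance on tank i: dCᵢ/dt = (Cᵢ₋₁ − Cᵢ)/τᵢ with τᵢ = Vᵢ/Q.
τ₁ = 718/38.8 = 18.505 min; τ₂ = 353/38.8 = 9.0979 min.
Solving the cascade with C₁(0)=C₂(0)=0 gives C₂(t) = C_in[1 − (τ₁ e^(−t/τ₁) − τ₂ e^(−t/τ₂))/(τ₁ − τ₂)].
At t = 44.4: e^(−t/τ₁) = 0.090779, e^(−t/τ₂) = 0.0075953.
C₂ = 2.14·[1 − (18.505·0.090779 − 9.0979·0.0075953)/(9.4072)] = 2.14·0.82877 = 1.7736 g/L.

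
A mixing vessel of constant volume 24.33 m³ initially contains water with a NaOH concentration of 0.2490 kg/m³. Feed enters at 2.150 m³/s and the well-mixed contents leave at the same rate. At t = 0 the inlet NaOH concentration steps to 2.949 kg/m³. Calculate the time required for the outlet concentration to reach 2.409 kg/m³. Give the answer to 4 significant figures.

Mass balance on the solute (V constant): V dC/dt = Q(C_in − C), so τ = V/Q = 11.3163 s.
C(t) = C_in + (C₀ − C_in) e^(−t/τ). Set C = 2.409 and solve for t:
e^(−t/τ) = (C − C_in)/(C₀ − C_in) = (2.409 − 2.949)/(0.2490 − 2.949) = 0.200000
t = −τ ln(…) = 11.3163 × 1.60944 = 18.2128 s.

18.21 s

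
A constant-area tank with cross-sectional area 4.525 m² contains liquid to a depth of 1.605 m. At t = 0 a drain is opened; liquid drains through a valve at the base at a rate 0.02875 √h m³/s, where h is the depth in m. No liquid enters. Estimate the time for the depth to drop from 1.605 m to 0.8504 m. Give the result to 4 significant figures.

A dh/dt = −Q_out = −0.02875 √h.
This is separable: 2 d(√h)/dt = −0.02875/A, so √h = √h₀ − (0.02875/(2A)) t.
t = 2A(√h₀ − √h)/0.02875 = 2·4.525·(√1.605 − √0.8504)/0.02875
  = 9.05000 × (1.26689 − 0.922171) / 0.02875 = 108.510 s.

108.5 s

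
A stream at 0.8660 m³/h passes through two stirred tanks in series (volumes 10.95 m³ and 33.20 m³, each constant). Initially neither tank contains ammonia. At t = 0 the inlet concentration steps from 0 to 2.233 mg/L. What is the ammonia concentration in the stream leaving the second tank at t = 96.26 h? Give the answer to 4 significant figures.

1.963 mg/L

Time constants: τᵢ = Vᵢ/Q for each well-mixed tank.
τ₁ = 10.95/0.8660 = 12.6443 h; τ₂ = 33.20/0.8660 = 38.3372 h.
Tank 1: C₁ = C_in(1 − e^(−t/τ₁)). Tank 2 (τ₁ ≠ τ₂): C₂ = C_in[1 − (τ₁ e^(−t/τ₁) − τ₂ e^(−t/τ₂))/(τ₁ − τ₂)].
At t = 96.26: e^(−t/τ₁) = 0.000494041, e^(−t/τ₂) = 0.0811969.
C₂ = 2.233·[1 − (12.6443·0.000494041 − 38.3372·0.0811969)/(-25.6928)] = 2.233·0.879086 = 1.96300 mg/L.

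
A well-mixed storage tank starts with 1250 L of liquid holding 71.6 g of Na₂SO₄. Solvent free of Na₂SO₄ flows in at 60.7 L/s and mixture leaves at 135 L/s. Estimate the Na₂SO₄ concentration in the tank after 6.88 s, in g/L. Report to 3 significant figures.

Total volume: dV/dt = Q_in − Q_out = -74.300 L/s, so V(t) = 1250 − 74.300 t and V(6.88) = 738.82 L.
Solute balance: dm/dt = 0 − Q_out C = −Q_out m/V(t).
Separate: dm/m = −Q_out dt/V(t) ⇒ ln(m/m₀) = −(Q_out/(Q_in−Q_out)) ln(V/V₀).
m = m₀ (V₀/V)^(Q_out/(Q_in−Q_out)) = 71.6 × (1250/738.82)^(-1.8170) = 27.540 g.
C = m/V = 27.540/738.82 = 0.037276 g/L.

0.0373 g/L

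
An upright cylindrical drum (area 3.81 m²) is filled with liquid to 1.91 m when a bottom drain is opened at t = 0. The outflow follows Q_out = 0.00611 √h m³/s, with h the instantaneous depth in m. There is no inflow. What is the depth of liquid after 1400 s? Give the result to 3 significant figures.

0.0673 m

Mass balance (ρ constant): A dh/dt = −0.00611 √h.
∫ h^(−1/2) dh = −(0.00611/A) ∫ dt, giving 2√h = 2√h₀ − (0.00611/A) t.
√h = √1.91 − 0.00611·1400/(2·3.81) = 1.3820 − 1.1226 = 0.25946.
h = 0.25946² = 0.067317 m.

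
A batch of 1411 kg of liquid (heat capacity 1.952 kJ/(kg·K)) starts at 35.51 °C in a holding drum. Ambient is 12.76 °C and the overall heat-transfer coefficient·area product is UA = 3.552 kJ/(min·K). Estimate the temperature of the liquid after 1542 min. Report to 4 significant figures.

15.87 °C

First-law balance (no shaft work): M c_p dT/dt = −UA(T − T_amb).
dT/dt = (T_ss − T)/τ with T_ss = T_amb = 12.7600 °C, τ = M c_p/UA = 1411·1.952/3.552 = 775.414 min.
Integrating: T(t) = T_ss + (T₀ − T_ss) e^(−t/τ).
T(1542) = 12.7600 + (22.7500)·0.136885 = 15.8741 °C.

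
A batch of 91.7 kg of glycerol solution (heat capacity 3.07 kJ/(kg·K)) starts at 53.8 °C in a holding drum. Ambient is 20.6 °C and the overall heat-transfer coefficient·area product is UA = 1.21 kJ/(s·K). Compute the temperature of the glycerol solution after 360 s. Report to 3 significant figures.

Lumped-capacitance energy balance: M c_p dT/dt = UA(T_amb − T).
dT/dt = (T_ss − T)/τ with T_ss = T_amb = 20.600 °C, τ = M c_p/UA = 91.7·3.07/1.21 = 232.66 s.
Integrating: T(t) = T_ss + (T₀ − T_ss) e^(−t/τ).
T(360) = 20.600 + (33.200)·0.21282 = 27.666 °C.

27.7 °C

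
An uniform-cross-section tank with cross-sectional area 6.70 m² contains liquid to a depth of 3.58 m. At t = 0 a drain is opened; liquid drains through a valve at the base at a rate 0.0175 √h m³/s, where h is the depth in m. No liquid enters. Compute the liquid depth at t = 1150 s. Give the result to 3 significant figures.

0.152 m

Volume balance on the tank: A dh/dt = −0.0175 √h.
∫ h^(−1/2) dh = −(0.0175/A) ∫ dt, giving 2√h = 2√h₀ − (0.0175/A) t.
√h = √3.58 − 0.0175·1150/(2·6.70) = 1.8921 − 1.5019 = 0.39022.
h = 0.39022² = 0.15227 m.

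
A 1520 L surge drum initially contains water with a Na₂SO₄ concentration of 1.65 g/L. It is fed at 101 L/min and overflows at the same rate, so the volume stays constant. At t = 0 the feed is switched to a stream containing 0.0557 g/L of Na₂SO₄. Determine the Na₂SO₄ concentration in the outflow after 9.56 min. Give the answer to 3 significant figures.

Accumulation = in − out for the solute gives V dC/dt = Q(C_in − C).
So dC/dt = (C_in − C)/τ with τ = V/Q = 1520/101 = 15.050 min.
This is linear first-order; C(t) = C_in + (C₀ − C_in) e^(−t/τ).
C(9.56) = 0.0557 + (1.65 − 0.0557)·e^(−9.56/15.050) = 0.0557 + (1.5943)·0.52981 = 0.90038 g/L.

0.900 g/L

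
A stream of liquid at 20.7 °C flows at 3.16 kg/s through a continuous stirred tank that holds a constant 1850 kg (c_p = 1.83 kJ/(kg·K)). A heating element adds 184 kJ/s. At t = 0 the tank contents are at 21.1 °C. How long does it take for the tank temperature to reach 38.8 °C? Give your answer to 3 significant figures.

485 s

M c_p dT/dt = ṁ c_p (T_in − T) + Q̇.
τ = M/ṁ = 585.44 s; T_ss = T_in + Q̇/(ṁ c_p) = 52.518 °C.
T(t) = T_ss + (T₀ − T_ss) e^(−t/τ). Set T = 38.8:
e^(−t/τ) = (38.8 − 52.518)/(21.1 − 52.518) = 0.43664
t = −585.44 · ln(0.43664) = 485.13 s.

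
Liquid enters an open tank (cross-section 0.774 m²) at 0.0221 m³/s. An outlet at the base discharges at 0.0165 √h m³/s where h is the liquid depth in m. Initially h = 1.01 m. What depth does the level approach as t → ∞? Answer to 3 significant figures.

Mass balance (ρ constant): A dh/dt = Q_in − 0.0165 √h. At steady state dh/dt = 0:
Q_in = 0.0165 √h_ss ⇒ √h_ss = 0.0221/0.0165 = 1.3394.
h_ss = 1.3394² = 1.7940 m. (Since h₀ = 1.01 m < h_ss, the level will rise toward this value.)

1.79 m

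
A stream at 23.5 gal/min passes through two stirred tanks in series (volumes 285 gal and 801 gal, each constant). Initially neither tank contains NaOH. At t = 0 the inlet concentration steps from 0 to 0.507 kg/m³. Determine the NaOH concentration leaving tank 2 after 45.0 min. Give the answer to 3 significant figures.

0.304 kg/m³

Time constants: τᵢ = Vᵢ/Q for each well-mixed tank.
τ₁ = 285/23.5 = 12.128 min; τ₂ = 801/23.5 = 34.085 min.
Tank 1: C₁ = C_in(1 − e^(−t/τ₁)). Tank 2 (τ₁ ≠ τ₂): C₂ = C_in[1 − (τ₁ e^(−t/τ₁) − τ₂ e^(−t/τ₂))/(τ₁ − τ₂)].
At t = 45.0: e^(−t/τ₁) = 0.024465, e^(−t/τ₂) = 0.26708.
C₂ = 0.507·[1 − (12.128·0.024465 − 34.085·0.26708)/(-21.957)] = 0.507·0.59892 = 0.30365 kg/m³.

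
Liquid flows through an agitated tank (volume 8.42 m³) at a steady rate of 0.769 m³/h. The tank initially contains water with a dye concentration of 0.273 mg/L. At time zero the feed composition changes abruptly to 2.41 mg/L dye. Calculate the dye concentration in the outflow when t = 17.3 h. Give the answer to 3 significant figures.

1.97 mg/L

Species balance on the tank: V dC/dt = Q(C_in − C).
Rewrite as dC/dt + C/τ = C_in/τ, τ = V/Q = 10.949 h.
Integrating: C(t) = C_in + (C₀ − C_in) e^(−t/τ).
C(17.3) = 2.41 + (0.273 − 2.41)·e^(−17.3/10.949) = 2.41 + (-2.1370)·0.20597 = 1.9698 mg/L.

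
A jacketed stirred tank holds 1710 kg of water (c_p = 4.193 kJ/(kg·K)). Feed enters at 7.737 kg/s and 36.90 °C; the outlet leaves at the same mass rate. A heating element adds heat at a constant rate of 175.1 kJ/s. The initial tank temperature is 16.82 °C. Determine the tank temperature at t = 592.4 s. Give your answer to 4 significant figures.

40.55 °C

M c_p dT/dt = ṁ c_p (T_in − T) + Q̇.
τ = M/ṁ = 221.016 s; T_ss = T_in + Q̇/(ṁ c_p) = 36.90 + 175.1/(7.737·4.193) = 42.2975 °C.
This is linear first-order; T(t) = T_ss + (T₀ − T_ss) e^(−t/τ).
T(592.4) = 42.2975 + (-25.4775)·e^(−592.4/221.016) = 42.2975 + (-25.4775)·0.0685391 = 40.5512 °C.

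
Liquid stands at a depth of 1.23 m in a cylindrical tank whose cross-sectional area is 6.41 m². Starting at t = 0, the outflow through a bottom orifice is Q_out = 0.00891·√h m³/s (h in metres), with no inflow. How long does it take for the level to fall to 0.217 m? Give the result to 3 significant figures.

925 s

A dh/dt = −Q_out = −0.00891 √h.
Separate and integrate: 2(√h − √h₀) = −(0.00891/A) t.
t = 2A(√h₀ − √h)/0.00891 = 2·6.41·(√1.23 − √0.217)/0.00891
  = 12.820 × (1.1091 − 0.46583) / 0.00891 = 925.49 s.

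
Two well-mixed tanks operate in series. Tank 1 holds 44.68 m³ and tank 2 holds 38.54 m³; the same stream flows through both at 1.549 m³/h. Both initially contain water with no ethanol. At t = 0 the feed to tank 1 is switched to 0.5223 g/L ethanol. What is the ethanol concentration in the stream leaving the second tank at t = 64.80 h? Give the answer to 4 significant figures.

Each tank obeys Vᵢ dCᵢ/dt = Q(Cᵢ₋₁ − Cᵢ), so τᵢ = Vᵢ/Q.
τ₁ = 44.68/1.549 = 28.8444 h; τ₂ = 38.54/1.549 = 24.8806 h.
Solving the cascade with C₁(0)=C₂(0)=0 gives C₂(t) = C_in[1 − (τ₁ e^(−t/τ₁) − τ₂ e^(−t/τ₂))/(τ₁ − τ₂)].
At t = 64.80: e^(−t/τ₁) = 0.105765, e^(−t/τ₂) = 0.0739444.
C₂ = 0.5223·[1 − (28.8444·0.105765 − 24.8806·0.0739444)/(3.96385)] = 0.5223·0.694501 = 0.362738 g/L.

0.3627 g/L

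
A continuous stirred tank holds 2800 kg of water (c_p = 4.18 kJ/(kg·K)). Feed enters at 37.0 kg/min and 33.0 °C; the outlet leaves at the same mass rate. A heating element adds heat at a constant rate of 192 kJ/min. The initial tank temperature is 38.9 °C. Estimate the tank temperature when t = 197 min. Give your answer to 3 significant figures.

Unsteady energy balance on the tank contents: M c_p dT/dt = ṁ c_p (T_in − T) + 192.
Rearrange: dT/dt = (T_ss − T)/τ with τ = M/ṁ = 75.676 min and T_ss = T_in + Q̇/(ṁ c_p) = 34.241 °C.
Solution: T(t) = T_ss + (T₀ − T_ss) e^(−t/τ).
T(197) = 34.241 + (4.6586)·e^(−197/75.676) = 34.241 + (4.6586)·0.074035 = 34.586 °C.

34.6 °C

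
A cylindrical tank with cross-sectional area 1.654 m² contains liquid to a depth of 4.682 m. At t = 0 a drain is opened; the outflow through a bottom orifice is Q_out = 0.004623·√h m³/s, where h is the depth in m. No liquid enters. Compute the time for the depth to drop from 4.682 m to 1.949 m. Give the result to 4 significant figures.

549.3 s

With no inflow, A dh/dt = −0.004623 √h.
This is separable: 2 d(√h)/dt = −0.004623/A, so √h = √h₀ − (0.004623/(2A)) t.
t = 2A(√h₀ − √h)/0.004623 = 2·1.654·(√4.682 − √1.949)/0.004623
  = 3.30800 × (2.16379 − 1.39607) / 0.004623 = 549.349 s.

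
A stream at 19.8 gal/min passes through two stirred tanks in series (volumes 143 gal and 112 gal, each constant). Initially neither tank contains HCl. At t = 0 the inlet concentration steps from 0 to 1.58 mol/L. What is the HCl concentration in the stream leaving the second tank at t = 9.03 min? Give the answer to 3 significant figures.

0.649 mol/L

Each tank obeys Vᵢ dCᵢ/dt = Q(Cᵢ₋₁ − Cᵢ), so τᵢ = Vᵢ/Q.
τ₁ = 143/19.8 = 7.2222 min; τ₂ = 112/19.8 = 5.6566 min.
Tank 1: C₁ = C_in(1 − e^(−t/τ₁)). Tank 2 (τ₁ ≠ τ₂): C₂ = C_in[1 − (τ₁ e^(−t/τ₁) − τ₂ e^(−t/τ₂))/(τ₁ − τ₂)].
At t = 9.03: e^(−t/τ₁) = 0.28642, e^(−t/τ₂) = 0.20263.
C₂ = 1.58·[1 − (7.2222·0.28642 − 5.6566·0.20263)/(1.5657)] = 1.58·0.41087 = 0.64917 mol/L.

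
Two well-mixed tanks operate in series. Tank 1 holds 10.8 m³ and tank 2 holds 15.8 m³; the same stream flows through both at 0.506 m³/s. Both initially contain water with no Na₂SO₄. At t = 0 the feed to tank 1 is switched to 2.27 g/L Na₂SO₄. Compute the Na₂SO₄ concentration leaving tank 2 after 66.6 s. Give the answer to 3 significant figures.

1.64 g/L

Species balance on tank i: dCᵢ/dt = (Cᵢ₋₁ − Cᵢ)/τᵢ with τᵢ = Vᵢ/Q.
τ₁ = 10.8/0.506 = 21.344 s; τ₂ = 15.8/0.506 = 31.225 s.
Tank 1: C₁ = C_in(1 − e^(−t/τ₁)). Tank 2 (τ₁ ≠ τ₂): C₂ = C_in[1 − (τ₁ e^(−t/τ₁) − τ₂ e^(−t/τ₂))/(τ₁ − τ₂)].
At t = 66.6: e^(−t/τ₁) = 0.044142, e^(−t/τ₂) = 0.11849.
C₂ = 2.27·[1 − (21.344·0.044142 − 31.225·0.11849)/(-9.8814)] = 2.27·0.72090 = 1.6365 g/L.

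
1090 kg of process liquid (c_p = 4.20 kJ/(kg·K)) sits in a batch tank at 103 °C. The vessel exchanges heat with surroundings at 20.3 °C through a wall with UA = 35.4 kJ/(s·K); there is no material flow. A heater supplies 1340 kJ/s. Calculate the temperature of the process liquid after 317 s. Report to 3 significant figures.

M c_p dT/dt = −UA(T − T_amb) + Q̇.
dT/dt = (T_ss − T)/τ with T_ss = T_amb + Q̇/UA = 20.3 + 1340/35.4 = 58.153 °C, τ = M c_p/UA = 1090·4.20/35.4 = 129.32 s.
Solution: T(t) = T_ss + (T₀ − T_ss) e^(−t/τ).
T(317) = 58.153 + (44.847)·0.086186 = 62.018 °C.

62.0 °C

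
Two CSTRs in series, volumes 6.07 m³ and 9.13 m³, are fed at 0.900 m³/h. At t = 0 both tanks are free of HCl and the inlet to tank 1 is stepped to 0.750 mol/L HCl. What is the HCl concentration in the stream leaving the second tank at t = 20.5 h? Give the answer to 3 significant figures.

0.525 mol/L

Species balance on tank i: dCᵢ/dt = (Cᵢ₋₁ − Cᵢ)/τᵢ with τᵢ = Vᵢ/Q.
τ₁ = 6.07/0.900 = 6.7444 h; τ₂ = 9.13/0.900 = 10.144 h.
Solving the cascade with C₁(0)=C₂(0)=0 gives C₂(t) = C_in[1 − (τ₁ e^(−t/τ₁) − τ₂ e^(−t/τ₂))/(τ₁ − τ₂)].
At t = 20.5: e^(−t/τ₁) = 0.047857, e^(−t/τ₂) = 0.13255.
C₂ = 0.750·[1 − (6.7444·0.047857 − 10.144·0.13255)/(-3.4000)] = 0.750·0.69945 = 0.52459 mol/L.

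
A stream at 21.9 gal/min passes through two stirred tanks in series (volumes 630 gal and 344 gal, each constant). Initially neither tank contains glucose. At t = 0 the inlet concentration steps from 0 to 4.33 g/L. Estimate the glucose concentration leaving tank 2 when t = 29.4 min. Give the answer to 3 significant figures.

Species balance on tank i: dCᵢ/dt = (Cᵢ₋₁ − Cᵢ)/τᵢ with τᵢ = Vᵢ/Q.
τ₁ = 630/21.9 = 28.767 min; τ₂ = 344/21.9 = 15.708 min.
Solving the cascade with C₁(0)=C₂(0)=0 gives C₂(t) = C_in[1 − (τ₁ e^(−t/τ₁) − τ₂ e^(−t/τ₂))/(τ₁ − τ₂)].
At t = 29.4: e^(−t/τ₁) = 0.35987, e^(−t/τ₂) = 0.15386.
C₂ = 4.33·[1 − (28.767·0.35987 − 15.708·0.15386)/(13.059)] = 4.33·0.39234 = 1.6988 g/L.

1.70 g/L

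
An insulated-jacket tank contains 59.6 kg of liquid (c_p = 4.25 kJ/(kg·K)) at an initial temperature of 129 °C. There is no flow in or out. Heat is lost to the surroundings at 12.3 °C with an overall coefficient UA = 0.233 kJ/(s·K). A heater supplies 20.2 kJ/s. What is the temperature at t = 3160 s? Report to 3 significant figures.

101 °C

M c_p dT/dt = −UA(T − T_amb) + Q̇.
dT/dt = (T_ss − T)/τ with T_ss = T_amb + Q̇/UA = 12.3 + 20.2/0.233 = 98.995 °C, τ = M c_p/UA = 59.6·4.25/0.233 = 1087.1 s.
This is linear first-order; T(t) = T_ss + (T₀ − T_ss) e^(−t/τ).
T(3160) = 98.995 + (30.005)·0.054653 = 100.64 °C.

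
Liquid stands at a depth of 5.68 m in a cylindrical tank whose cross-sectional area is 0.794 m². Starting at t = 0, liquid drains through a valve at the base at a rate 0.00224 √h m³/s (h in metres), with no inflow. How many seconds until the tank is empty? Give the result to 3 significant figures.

Accumulation of liquid (constant cross-section A): A dh/dt = −0.00224 √h.
This is separable: 2 d(√h)/dt = −0.00224/A, so √h = √h₀ − (0.00224/(2A)) t.
Tank is empty when √h = 0: t_empty = 2A√h₀/0.00224.
t_empty = 2·0.794·√5.68/0.00224 = 1.5880·2.3833/0.00224 = 1689.6 s.

1690 s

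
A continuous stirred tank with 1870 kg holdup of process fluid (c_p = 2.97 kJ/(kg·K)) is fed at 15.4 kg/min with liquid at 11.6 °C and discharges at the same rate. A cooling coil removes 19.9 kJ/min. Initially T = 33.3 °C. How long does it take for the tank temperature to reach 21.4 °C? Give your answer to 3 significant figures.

93.7 min

First-law balance (no shaft work): M c_p dT/dt = ṁ c_p (T_in − T) − 19.9.
τ = M/ṁ = 121.43 min; T_ss = T_in − Q̇/(ṁ c_p) = 11.165 °C.
T(t) = T_ss + (T₀ − T_ss) e^(−t/τ). Set T = 21.4:
e^(−t/τ) = (21.4 − 11.165)/(33.3 − 11.165) = 0.46239
t = −121.43 · ln(0.46239) = 93.663 min.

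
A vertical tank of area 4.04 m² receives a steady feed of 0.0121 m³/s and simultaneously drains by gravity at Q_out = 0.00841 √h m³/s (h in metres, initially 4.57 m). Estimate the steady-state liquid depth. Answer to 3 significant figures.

2.07 m

Level balance: A dh/dt = 0.0121 − 0.00841 √h. Setting dh/dt = 0:
Q_in = 0.00841 √h_ss ⇒ √h_ss = 0.0121/0.00841 = 1.4388.
h_ss = 1.4388² = 2.0700 m. (Since h₀ = 4.57 m > h_ss, the level will fall toward this value.)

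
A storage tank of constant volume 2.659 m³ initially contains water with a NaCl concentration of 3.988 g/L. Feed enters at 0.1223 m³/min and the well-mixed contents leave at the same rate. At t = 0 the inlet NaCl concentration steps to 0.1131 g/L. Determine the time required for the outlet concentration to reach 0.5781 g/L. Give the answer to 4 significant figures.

Mass balance on the solute (V constant): V dC/dt = Q(C_in − C), so τ = V/Q = 21.7416 min.
C(t) = C_in + (C₀ − C_in) e^(−t/τ). Set C = 0.5781 and solve for t:
e^(−t/τ) = (C − C_in)/(C₀ − C_in) = (0.5781 − 0.1131)/(3.988 − 0.1131) = 0.120003
t = −τ ln(…) = 21.7416 × 2.12024 = 46.0974 min.

46.10 min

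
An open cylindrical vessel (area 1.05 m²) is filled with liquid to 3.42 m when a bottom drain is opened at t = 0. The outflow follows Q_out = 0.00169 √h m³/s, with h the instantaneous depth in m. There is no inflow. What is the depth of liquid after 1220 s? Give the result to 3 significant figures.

A dh/dt = −Q_out = −0.00169 √h.
∫ h^(−1/2) dh = −(0.00169/A) ∫ dt, giving 2√h = 2√h₀ − (0.00169/A) t.
√h = √3.42 − 0.00169·1220/(2·1.05) = 1.8493 − 0.98181 = 0.86751.
h = 0.86751² = 0.75258 m.

0.753 m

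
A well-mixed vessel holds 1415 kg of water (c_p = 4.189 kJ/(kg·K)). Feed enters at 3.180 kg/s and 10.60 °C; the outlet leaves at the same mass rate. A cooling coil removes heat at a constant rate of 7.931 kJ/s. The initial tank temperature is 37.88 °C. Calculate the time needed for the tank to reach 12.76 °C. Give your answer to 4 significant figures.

M c_p dT/dt = ṁ c_p (T_in − T) − Q̇.
τ = M/ṁ = 444.969 s; T_ss = T_in − Q̇/(ṁ c_p) = 10.0046 °C.
T(t) = T_ss + (T₀ − T_ss) e^(−t/τ). Set T = 12.76:
e^(−t/τ) = (12.76 − 10.0046)/(37.88 − 10.0046) = 0.0988462
t = −444.969 · ln(0.0988462) = 1029.74 s.

1030 s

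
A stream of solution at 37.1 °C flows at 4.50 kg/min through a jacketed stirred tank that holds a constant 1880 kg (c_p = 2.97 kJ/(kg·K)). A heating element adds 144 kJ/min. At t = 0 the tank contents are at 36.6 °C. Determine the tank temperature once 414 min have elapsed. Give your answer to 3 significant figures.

Energy balance: M c_p dT/dt = ṁ c_p (T_in − T) + 144.
τ = M/ṁ = 417.78 min; T_ss = T_in + Q̇/(ṁ c_p) = 37.1 + 144/(4.50·2.97) = 47.874 °C.
T approaches T_ss exponentially: T(t) = T_ss + (T₀ − T_ss) e^(−t/τ).
T(414) = 47.874 + (-11.274)·e^(−414/417.78) = 47.874 + (-11.274)·0.37122 = 43.689 °C.

43.7 °C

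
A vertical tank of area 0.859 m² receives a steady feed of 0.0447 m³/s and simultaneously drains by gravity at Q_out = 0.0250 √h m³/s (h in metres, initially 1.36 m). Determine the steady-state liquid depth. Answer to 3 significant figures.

3.20 m

Mass balance (ρ constant): A dh/dt = Q_in − 0.0250 √h. At steady state dh/dt = 0:
Q_in = 0.0250 √h_ss ⇒ √h_ss = 0.0447/0.0250 = 1.7880.
h_ss = 1.7880² = 3.1969 m. (Since h₀ = 1.36 m < h_ss, the level will rise toward this value.)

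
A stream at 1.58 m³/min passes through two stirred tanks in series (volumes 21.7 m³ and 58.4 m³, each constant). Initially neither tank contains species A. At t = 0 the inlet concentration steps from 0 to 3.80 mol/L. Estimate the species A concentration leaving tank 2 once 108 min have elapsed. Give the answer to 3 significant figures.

Time constants: τᵢ = Vᵢ/Q for each well-mixed tank.
τ₁ = 21.7/1.58 = 13.734 min; τ₂ = 58.4/1.58 = 36.962 min.
Tank 1: C₁ = C_in(1 − e^(−t/τ₁)). Tank 2 (τ₁ ≠ τ₂): C₂ = C_in[1 − (τ₁ e^(−t/τ₁) − τ₂ e^(−t/τ₂))/(τ₁ − τ₂)].
At t = 108: e^(−t/τ₁) = 0.00038449, e^(−t/τ₂) = 0.053830.
C₂ = 3.80·[1 − (13.734·0.00038449 − 36.962·0.053830)/(-23.228)] = 3.80·0.91457 = 3.4754 mol/L.

3.48 mol/L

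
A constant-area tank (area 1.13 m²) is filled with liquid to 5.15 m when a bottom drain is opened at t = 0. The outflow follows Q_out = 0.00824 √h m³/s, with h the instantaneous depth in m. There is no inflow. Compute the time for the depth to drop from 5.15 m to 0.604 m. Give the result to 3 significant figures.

Mass balance (ρ constant): A dh/dt = −0.00824 √h.
This is separable: 2 d(√h)/dt = −0.00824/A, so √h = √h₀ − (0.00824/(2A)) t.
t = 2A(√h₀ − √h)/0.00824 = 2·1.13·(√5.15 − √0.604)/0.00824
  = 2.2600 × (2.2694 − 0.77717) / 0.00824 = 409.26 s.

409 s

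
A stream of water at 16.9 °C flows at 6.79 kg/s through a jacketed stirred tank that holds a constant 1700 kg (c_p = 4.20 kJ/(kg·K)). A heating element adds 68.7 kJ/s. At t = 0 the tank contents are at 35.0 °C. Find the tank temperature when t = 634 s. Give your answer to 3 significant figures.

20.6 °C

Heat balance on the well-mixed liquid: M c_p dT/dt = ṁ c_p (T_in − T) + 68.7.
τ = M/ṁ = 250.37 s; T_ss = T_in + Q̇/(ṁ c_p) = 16.9 + 68.7/(6.79·4.20) = 19.309 °C.
Solution: T(t) = T_ss + (T₀ − T_ss) e^(−t/τ).
T(634) = 19.309 + (15.691)·e^(−634/250.37) = 19.309 + (15.691)·0.079478 = 20.556 °C.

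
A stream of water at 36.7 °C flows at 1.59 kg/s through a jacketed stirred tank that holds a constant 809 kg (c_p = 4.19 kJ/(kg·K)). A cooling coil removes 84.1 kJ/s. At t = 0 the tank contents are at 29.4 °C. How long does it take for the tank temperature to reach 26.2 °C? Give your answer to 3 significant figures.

Heat balance on the well-mixed liquid: M c_p dT/dt = ṁ c_p (T_in − T) − 84.1.
τ = M/ṁ = 508.81 s; T_ss = T_in − Q̇/(ṁ c_p) = 24.076 °C.
T(t) = T_ss + (T₀ − T_ss) e^(−t/τ). Set T = 26.2:
e^(−t/τ) = (26.2 − 24.076)/(29.4 − 24.076) = 0.39891
t = −508.81 · ln(0.39891) = 467.60 s.

468 s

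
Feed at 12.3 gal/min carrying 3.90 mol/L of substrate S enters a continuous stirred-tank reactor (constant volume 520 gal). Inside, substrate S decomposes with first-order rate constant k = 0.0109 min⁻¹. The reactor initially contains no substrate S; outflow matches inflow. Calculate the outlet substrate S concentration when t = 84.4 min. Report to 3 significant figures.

Accumulation = in − out − consumed: V dC/dt = Q C_in − Q C − k V C.
This is linear with rate a = Q/V + k = 0.034554 min⁻¹.
C_ss = Q C_in/(Q + kV) = 2.6697 mol/L; C(t) = C_ss + (C₀ − C_ss) e^(−a t).
C(84.4) = 2.6697 + (-2.6697)·e^(−0.034554·84.4) = 2.6697 + (-2.6697)·0.054131 = 2.5252 mol/L.

2.53 mol/L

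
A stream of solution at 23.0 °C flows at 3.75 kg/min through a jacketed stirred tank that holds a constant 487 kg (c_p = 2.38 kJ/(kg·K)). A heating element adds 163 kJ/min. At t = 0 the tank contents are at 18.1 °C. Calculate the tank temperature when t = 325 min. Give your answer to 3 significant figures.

39.4 °C

Heat balance on the well-mixed liquid: M c_p dT/dt = ṁ c_p (T_in − T) + 163.
τ = M/ṁ = 129.87 min; T_ss = T_in + Q̇/(ṁ c_p) = 23.0 + 163/(3.75·2.38) = 41.263 °C.
This is linear first-order; T(t) = T_ss + (T₀ − T_ss) e^(−t/τ).
T(325) = 41.263 + (-23.163)·e^(−325/129.87) = 41.263 + (-23.163)·0.081875 = 39.367 °C.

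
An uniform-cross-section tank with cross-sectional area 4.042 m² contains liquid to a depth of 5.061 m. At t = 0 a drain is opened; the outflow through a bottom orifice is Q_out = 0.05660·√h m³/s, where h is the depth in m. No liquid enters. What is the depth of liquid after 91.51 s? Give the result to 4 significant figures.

2.589 m

A dh/dt = −Q_out = −0.05660 √h.
Separate and integrate: 2(√h − √h₀) = −(0.05660/A) t.
√h = √5.061 − 0.05660·91.51/(2·4.042) = 2.24967 − 0.640706 = 1.60896.
h = 1.60896² = 2.58875 m.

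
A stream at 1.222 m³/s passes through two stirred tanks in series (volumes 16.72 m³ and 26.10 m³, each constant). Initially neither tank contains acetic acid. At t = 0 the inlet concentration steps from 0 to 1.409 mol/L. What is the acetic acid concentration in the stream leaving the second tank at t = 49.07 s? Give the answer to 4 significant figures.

1.084 mol/L

Time constants: τᵢ = Vᵢ/Q for each well-mixed tank.
τ₁ = 16.72/1.222 = 13.6825 s; τ₂ = 26.10/1.222 = 21.3584 s.
Tank 1: C₁ = C_in(1 − e^(−t/τ₁)). Tank 2 (τ₁ ≠ τ₂): C₂ = C_in[1 − (τ₁ e^(−t/τ₁) − τ₂ e^(−t/τ₂))/(τ₁ − τ₂)].
At t = 49.07: e^(−t/τ₁) = 0.0276996, e^(−t/τ₂) = 0.100514.
C₂ = 1.409·[1 − (13.6825·0.0276996 − 21.3584·0.100514)/(-7.67594)] = 1.409·0.769692 = 1.08450 mol/L.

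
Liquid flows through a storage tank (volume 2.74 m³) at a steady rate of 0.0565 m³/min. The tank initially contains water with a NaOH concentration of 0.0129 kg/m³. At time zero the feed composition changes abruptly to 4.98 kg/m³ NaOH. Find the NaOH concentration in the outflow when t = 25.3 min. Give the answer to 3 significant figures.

Species balance on the tank: V dC/dt = Q(C_in − C).
So dC/dt = (C_in − C)/τ with τ = V/Q = 2.74/0.0565 = 48.496 min.
Solution: C(t) = C_in + (C₀ − C_in) e^(−t/τ).
C(25.3) = 4.98 + (0.0129 − 4.98)·e^(−25.3/48.496) = 4.98 + (-4.9671)·0.59351 = 2.0320 kg/m³.

2.03 kg/m³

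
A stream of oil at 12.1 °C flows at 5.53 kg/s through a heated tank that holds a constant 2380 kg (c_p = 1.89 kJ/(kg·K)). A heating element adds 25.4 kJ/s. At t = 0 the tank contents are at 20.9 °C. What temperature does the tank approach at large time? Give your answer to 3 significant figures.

14.5 °C

M c_p dT/dt = ṁ c_p (T_in − T) + Q̇.
At steady state dT/dt = 0 ⇒ T_ss = T_in + Q̇/(ṁ c_p) = 12.1 + 25.4/(5.53·1.89) = 14.530 °C.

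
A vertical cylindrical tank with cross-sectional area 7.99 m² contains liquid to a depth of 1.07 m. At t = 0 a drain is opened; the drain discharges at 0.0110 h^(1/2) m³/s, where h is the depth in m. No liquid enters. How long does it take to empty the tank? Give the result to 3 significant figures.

1500 s

A dh/dt = −Q_out = −0.0110 √h.
This is separable: 2 d(√h)/dt = −0.0110/A, so √h = √h₀ − (0.0110/(2A)) t.
Tank is empty when √h = 0: t_empty = 2A√h₀/0.0110.
t_empty = 2·7.99·√1.07/0.0110 = 15.980·1.0344/0.0110 = 1502.7 s.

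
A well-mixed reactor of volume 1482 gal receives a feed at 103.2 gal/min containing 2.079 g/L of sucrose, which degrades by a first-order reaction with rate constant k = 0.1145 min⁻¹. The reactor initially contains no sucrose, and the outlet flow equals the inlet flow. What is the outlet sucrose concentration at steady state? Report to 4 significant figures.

0.7862 g/L

Accumulation = in − out − consumed: V dC/dt = Q C_in − Q C − k V C.
Steady state (dC/dt = 0): C_ss = Q C_in/(Q + kV) = C_in/(1 + kV/Q).
C_ss = 103.2·2.079/(103.2 + 0.1145·1482) = 214.553/272.889 = 0.786227 g/L.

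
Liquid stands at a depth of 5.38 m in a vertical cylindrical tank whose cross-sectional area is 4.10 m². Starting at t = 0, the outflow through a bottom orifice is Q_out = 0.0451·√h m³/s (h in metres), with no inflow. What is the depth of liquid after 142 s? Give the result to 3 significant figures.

With no inflow, A dh/dt = −0.0451 √h.
Separate and integrate: 2(√h − √h₀) = −(0.0451/A) t.
√h = √5.38 − 0.0451·142/(2·4.10) = 2.3195 − 0.78100 = 1.5385.
h = 1.5385² = 2.3669 m.

2.37 m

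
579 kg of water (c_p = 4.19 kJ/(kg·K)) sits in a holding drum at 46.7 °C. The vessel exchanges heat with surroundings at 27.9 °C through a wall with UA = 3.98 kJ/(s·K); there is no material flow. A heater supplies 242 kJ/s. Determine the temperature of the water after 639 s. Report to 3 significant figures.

74.0 °C

M c_p dT/dt = −UA(T − T_amb) + Q̇.
dT/dt = (T_ss − T)/τ with T_ss = T_amb + Q̇/UA = 27.9 + 242/3.98 = 88.704 °C, τ = M c_p/UA = 579·4.19/3.98 = 609.55 s.
T approaches T_ss exponentially: T(t) = T_ss + (T₀ − T_ss) e^(−t/τ).
T(639) = 88.704 + (-42.004)·0.35053 = 73.980 °C.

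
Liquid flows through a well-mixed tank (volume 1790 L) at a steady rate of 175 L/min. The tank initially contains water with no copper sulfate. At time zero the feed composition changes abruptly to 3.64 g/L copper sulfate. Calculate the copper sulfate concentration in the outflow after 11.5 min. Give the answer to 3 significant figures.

Mass balance on the solute (V constant): V dC/dt = Q(C_in − C).
Time constant τ = V/Q = 1790/175 = 10.229 min.
Solution: C(t) = C_in + (C₀ − C_in) e^(−t/τ).
C(11.5) = 3.64 + (0 − 3.64)·e^(−11.5/10.229) = 3.64 + (-3.6400)·0.32488 = 2.4574 g/L.

2.46 g/L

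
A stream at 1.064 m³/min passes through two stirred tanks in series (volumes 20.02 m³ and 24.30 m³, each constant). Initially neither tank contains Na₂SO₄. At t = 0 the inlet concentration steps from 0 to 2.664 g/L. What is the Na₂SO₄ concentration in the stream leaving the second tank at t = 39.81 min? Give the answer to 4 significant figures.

1.520 g/L

Species balance on tank i: dCᵢ/dt = (Cᵢ₋₁ − Cᵢ)/τᵢ with τᵢ = Vᵢ/Q.
τ₁ = 20.02/1.064 = 18.8158 min; τ₂ = 24.30/1.064 = 22.8383 min.
Solving the cascade with C₁(0)=C₂(0)=0 gives C₂(t) = C_in[1 − (τ₁ e^(−t/τ₁) − τ₂ e^(−t/τ₂))/(τ₁ − τ₂)].
At t = 39.81: e^(−t/τ₁) = 0.120540, e^(−t/τ₂) = 0.174973.
C₂ = 2.664·[1 − (18.8158·0.120540 − 22.8383·0.174973)/(-4.02256)] = 2.664·0.570409 = 1.51957 g/L.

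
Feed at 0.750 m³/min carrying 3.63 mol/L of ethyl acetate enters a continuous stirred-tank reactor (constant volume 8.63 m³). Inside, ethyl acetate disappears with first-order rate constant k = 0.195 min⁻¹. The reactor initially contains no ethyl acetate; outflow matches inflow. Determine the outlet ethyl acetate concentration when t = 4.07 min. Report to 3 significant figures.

0.764 mol/L

Species balance: V dC/dt = Q C_in − Q C − k V C.
This is linear with rate a = Q/V + k = 0.28191 min⁻¹.
C_ss = Q C_in/(Q + kV) = 1.1191 mol/L; C(t) = C_ss + (C₀ − C_ss) e^(−a t).
C(4.07) = 1.1191 + (-1.1191)·e^(−0.28191·4.07) = 1.1191 + (-1.1191)·0.31747 = 0.76379 mol/L.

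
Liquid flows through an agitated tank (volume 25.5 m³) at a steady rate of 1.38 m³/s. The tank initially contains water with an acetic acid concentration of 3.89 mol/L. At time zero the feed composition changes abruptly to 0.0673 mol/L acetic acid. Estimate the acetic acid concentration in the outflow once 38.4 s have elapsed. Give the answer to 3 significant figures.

Unsteady species balance (constant V, well mixed): V dC/dt = Q(C_in − C).
Rewrite as dC/dt + C/τ = C_in/τ, τ = V/Q = 18.478 s.
Integrating: C(t) = C_in + (C₀ − C_in) e^(−t/τ).
C(38.4) = 0.0673 + (3.89 − 0.0673)·e^(−38.4/18.478) = 0.0673 + (3.8227)·0.12517 = 0.54577 mol/L.

0.546 mol/L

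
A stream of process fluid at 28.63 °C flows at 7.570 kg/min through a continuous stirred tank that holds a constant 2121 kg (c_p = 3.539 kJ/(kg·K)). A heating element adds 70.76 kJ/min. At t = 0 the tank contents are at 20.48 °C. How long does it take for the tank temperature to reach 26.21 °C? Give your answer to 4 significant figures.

212.1 min

Unsteady energy balance on the tank contents: M c_p dT/dt = ṁ c_p (T_in − T) + 70.76.
τ = M/ṁ = 280.185 min; T_ss = T_in + Q̇/(ṁ c_p) = 31.2713 °C.
T(t) = T_ss + (T₀ − T_ss) e^(−t/τ). Set T = 26.21:
e^(−t/τ) = (26.21 − 31.2713)/(20.48 − 31.2713) = 0.469015
t = −280.185 · ln(0.469015) = 212.134 min.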